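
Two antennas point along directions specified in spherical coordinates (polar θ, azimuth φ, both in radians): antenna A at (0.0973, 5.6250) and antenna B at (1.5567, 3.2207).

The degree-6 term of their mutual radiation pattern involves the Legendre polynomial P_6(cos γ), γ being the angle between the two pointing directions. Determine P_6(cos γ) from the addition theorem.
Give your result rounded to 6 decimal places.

-0.290735

Term-by-term m-sum for l=6 (normalisation 4π/13 = 0.966644):
  m=-6: (-0.000000, 0.000000) × (0.429426, -0.220648) = (-0.000000, 0.000000)  (running Σ = (-0.000000, 0.000000))
  m=-5: (-0.000014, 0.000002) × (-0.021757, 0.009084) = (0.000000, -0.000000)  (running Σ = (0.000000, 0.000000))
  m=-4: (-0.000275, -0.000153) × (-0.338192, 0.110735) = (0.000110, 0.000021)  (running Σ = (0.000110, 0.000021))
  m=-3: (-0.001844, -0.004316) × (0.026746, -0.006469) = (-0.000077, -0.000104)  (running Σ = (0.000033, -0.000082))
  m=-2: (0.012030, -0.046258) × (0.320414, -0.051121) = (0.001490, -0.015437)  (running Σ = (0.001523, -0.015519))
  m=-1: (0.241481, -0.186713) × (-0.028908, 0.002292) = (-0.006553, 0.005951)  (running Σ = (-0.005030, -0.009568))
  m=0: (0.918447, -0.000000) × (-0.316521, 0.000000) = (-0.290707, 0.000000)  (running Σ = (-0.295737, -0.009568))
  m=1: (-0.241481, -0.186713) × (0.028908, 0.002292) = (-0.006553, -0.005951)  (running Σ = (-0.302290, -0.015519))
  m=2: (0.012030, 0.046258) × (0.320414, 0.051121) = (0.001490, 0.015437)  (running Σ = (-0.300800, -0.000082))
  m=3: (0.001844, -0.004316) × (-0.026746, -0.006469) = (-0.000077, 0.000104)  (running Σ = (-0.300878, 0.000021))
  m=4: (-0.000275, 0.000153) × (-0.338192, -0.110735) = (0.000110, -0.000021)  (running Σ = (-0.300768, 0.000000))
  m=5: (0.000014, 0.000002) × (0.021757, 0.009084) = (0.000000, 0.000000)  (running Σ = (-0.300767, 0.000000))
  m=6: (-0.000000, -0.000000) × (0.429426, 0.220648) = (-0.000000, -0.000000)  (running Σ = (-0.300768, -0.000000))
Total Σ_m = (-0.300768, -0.000000). Multiply by 0.966644: (-0.290735, -0.000000). P_6(cos γ) = -0.290735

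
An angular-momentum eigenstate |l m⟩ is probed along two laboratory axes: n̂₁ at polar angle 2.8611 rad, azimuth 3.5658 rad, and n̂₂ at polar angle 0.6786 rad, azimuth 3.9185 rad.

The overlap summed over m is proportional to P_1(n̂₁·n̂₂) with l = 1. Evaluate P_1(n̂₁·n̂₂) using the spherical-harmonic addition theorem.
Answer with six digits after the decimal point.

Term-by-term m-sum for l=1 (normalisation 4π/3 = 4.188790):
  term(m=-1) = +0.019465-0.007165i   from Y*(Ω₁)=-0.087166-0.039366i, Y(Ω₂)=-0.154645+0.152041i
  term(m=+0) = -0.178579-0.000000i   from Y*(Ω₁)=-0.469508-0.000000i, Y(Ω₂)=+0.380354+0.000000i
  term(m=+1) = +0.019465+0.007165i   from Y*(Ω₁)=+0.087166-0.039366i, Y(Ω₂)=+0.154645+0.152041i
Accumulated sum -0.139649+0.000000i; after 4π/(2l+1) scaling, -0.584960+0.000000i ⇒ P_1 = -0.584960

-0.584960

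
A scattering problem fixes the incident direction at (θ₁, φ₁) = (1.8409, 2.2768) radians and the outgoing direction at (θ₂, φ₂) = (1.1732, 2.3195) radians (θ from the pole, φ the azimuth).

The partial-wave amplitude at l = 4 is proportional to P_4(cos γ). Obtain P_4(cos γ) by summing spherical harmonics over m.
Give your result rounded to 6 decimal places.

-0.275956

Addition theorem: P_4(cos γ) = (4π/9) Σ_m Y*_{lm}(Ω₁) Y_{lm}(Ω₂), m = −4…4:
  m=-4: (-0.362670, 0.119211) × (-0.316347, -0.046769) = (0.120305, -0.020750)  (running Σ = (0.120305, -0.020750))
  m=-3: (-0.255304, -0.155551) × (0.296478, -0.237462) = (-0.112630, 0.014507)  (running Σ = (0.007675, -0.006243))
  m=-2: (0.024644, 0.153891) × (-0.001032, 0.014034) = (-0.002185, 0.000187)  (running Σ = (0.005490, -0.006056))
  m=-1: (-0.197455, 0.231591) × (0.224237, 0.241328) = (-0.100166, 0.004280)  (running Σ = (-0.094676, -0.001776))
  m=0: (0.110171, -0.000000) × (-0.075220, 0.000000) = (-0.008287, 0.000000)  (running Σ = (-0.102963, -0.001776))
  m=1: (0.197455, 0.231591) × (-0.224237, 0.241328) = (-0.100166, -0.004280)  (running Σ = (-0.203129, -0.006056))
  m=2: (0.024644, -0.153891) × (-0.001032, -0.014034) = (-0.002185, -0.000187)  (running Σ = (-0.205314, -0.006243))
  m=3: (0.255304, -0.155551) × (-0.296478, -0.237462) = (-0.112630, -0.014507)  (running Σ = (-0.317944, -0.020750))
  m=4: (-0.362670, -0.119211) × (-0.316347, 0.046769) = (0.120305, 0.020750)  (running Σ = (-0.197639, 0.000000))
Σ over m = (-0.197639, 0.000000); ×(4π/9) → (-0.275956, 0.000000). Real part: -0.275956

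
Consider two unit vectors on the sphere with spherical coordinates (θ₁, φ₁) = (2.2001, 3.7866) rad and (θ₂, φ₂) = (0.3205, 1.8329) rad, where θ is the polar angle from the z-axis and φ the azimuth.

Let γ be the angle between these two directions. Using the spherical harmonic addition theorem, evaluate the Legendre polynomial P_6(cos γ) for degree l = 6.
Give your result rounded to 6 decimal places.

Expand P_6 via completeness: Σ_{m} conj(Y_{6,m}) at Ω₁ times Y_{6,m} at Ω₂ —
  term(m=-6) = (0.000042, -0.000048)   from Y*(Ω₁)=(-0.100638, -0.089782), Y(Ω₂)=(0.000001, 0.000472)
  term(m=-5) = (0.001578, 0.000565)   from Y*(Ω₁)=(-0.338953, -0.028349), Y(Ω₂)=(-0.004763, -0.001268)
  term(m=-4) = (0.000525, 0.013401)   from Y*(Ω₁)=(-0.362571, 0.228104), Y(Ω₂)=(0.015621, -0.027133)
  term(m=-3) = (-0.020007, 0.008985)   from Y*(Ω₁)=(-0.058504, 0.153458), Y(Ω₂)=(0.094513, 0.094341)
  term(m=-2) = (0.073128, 0.070318)   from Y*(Ω₁)=(-0.075225, -0.260834), Y(Ω₂)=(-0.323534, 0.187055)
  term(m=-1) = (-0.061411, 0.152466)   from Y*(Ω₁)=(-0.224388, -0.168819), Y(Ω₂)=(-0.151674, -0.565365)
  term(m=+0) = (0.036227, 0.000000)   from Y*(Ω₁)=(0.201832, -0.000000), Y(Ω₂)=(0.179493, 0.000000)
  term(m=+1) = (-0.061411, -0.152466)   from Y*(Ω₁)=(0.224388, -0.168819), Y(Ω₂)=(0.151674, -0.565365)
  term(m=+2) = (0.073128, -0.070318)   from Y*(Ω₁)=(-0.075225, 0.260834), Y(Ω₂)=(-0.323534, -0.187055)
  term(m=+3) = (-0.020007, -0.008985)   from Y*(Ω₁)=(0.058504, 0.153458), Y(Ω₂)=(-0.094513, 0.094341)
  term(m=+4) = (0.000525, -0.013401)   from Y*(Ω₁)=(-0.362571, -0.228104), Y(Ω₂)=(0.015621, 0.027133)
  term(m=+5) = (0.001578, -0.000565)   from Y*(Ω₁)=(0.338953, -0.028349), Y(Ω₂)=(0.004763, -0.001268)
  term(m=+6) = (0.000042, 0.000048)   from Y*(Ω₁)=(-0.100638, 0.089782), Y(Ω₂)=(0.000001, -0.000472)
Total Σ_m = (0.023941, 0.000000). Multiply by 0.966644: (0.023142, 0.000000). P_6(cos γ) = 0.023142

0.023142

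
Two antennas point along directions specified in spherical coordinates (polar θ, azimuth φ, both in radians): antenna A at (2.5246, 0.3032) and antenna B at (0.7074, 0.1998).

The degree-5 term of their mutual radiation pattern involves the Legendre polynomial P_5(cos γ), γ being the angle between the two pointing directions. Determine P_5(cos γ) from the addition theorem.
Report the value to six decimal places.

-0.338052

Term-by-term m-sum for l=5 (normalisation 4π/11 = 1.142397):
  [-5]  conj(Y_{5,-5})(Ω₁) = 0.00165 + 0.03005j ; Y_{5,-5}(Ω₂) = 0.02911 - 0.04524j ; Δ = 0.00141 + 0.00080j
  [-4]  conj(Y_{5,-4})(Ω₁) = -0.04701 - 0.12565j ; Y_{5,-4}(Ω₂) = 0.13873 - 0.14261j ; Δ = -0.02444 - 0.01073j
  [-3]  conj(Y_{5,-3})(Ω₁) = 0.20520 + 0.26374j ; Y_{5,-3}(Ω₂) = 0.32918 - 0.22491j ; Δ = 0.12687 + 0.04067j
  [-2]  conj(Y_{5,-2})(Ω₁) = -0.37861 - 0.26259j ; Y_{5,-2}(Ω₂) = 0.36736 - 0.15514j ; Δ = -0.17982 - 0.03773j
  [-1]  conj(Y_{5,-1})(Ω₁) = 0.17333 + 0.05423j ; Y_{5,-1}(Ω₂) = -0.01622 + 0.00328j ; Δ = -0.00299 - 0.00031j
  [+0]  conj(Y_{5,0})(Ω₁) = 0.35165 + 0.00000j ; Y_{5,0}(Ω₂) = -0.39232 + 0.00000j ; Δ = -0.13796 + 0.00000j
  [+1]  conj(Y_{5,1})(Ω₁) = -0.17333 + 0.05423j ; Y_{5,1}(Ω₂) = 0.01622 + 0.00328j ; Δ = -0.00299 + 0.00031j
  [+2]  conj(Y_{5,2})(Ω₁) = -0.37861 + 0.26259j ; Y_{5,2}(Ω₂) = 0.36736 + 0.15514j ; Δ = -0.17982 + 0.03773j
  [+3]  conj(Y_{5,3})(Ω₁) = -0.20520 + 0.26374j ; Y_{5,3}(Ω₂) = -0.32918 - 0.22491j ; Δ = 0.12687 - 0.04067j
  [+4]  conj(Y_{5,4})(Ω₁) = -0.04701 + 0.12565j ; Y_{5,4}(Ω₂) = 0.13873 + 0.14261j ; Δ = -0.02444 + 0.01073j
  [+5]  conj(Y_{5,5})(Ω₁) = -0.00165 + 0.03005j ; Y_{5,5}(Ω₂) = -0.02911 - 0.04524j ; Δ = 0.00141 - 0.00080j
Accumulated sum -0.29591 + 0.00000j; after 4π/(2l+1) scaling, -0.33805 + 0.00000j ⇒ P_5 = -0.338052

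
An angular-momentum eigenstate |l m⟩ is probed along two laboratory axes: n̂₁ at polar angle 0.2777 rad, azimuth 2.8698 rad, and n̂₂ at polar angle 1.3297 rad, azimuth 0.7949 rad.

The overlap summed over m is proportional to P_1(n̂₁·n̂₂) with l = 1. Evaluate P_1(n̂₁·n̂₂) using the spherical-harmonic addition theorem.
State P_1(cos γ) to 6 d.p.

Term-by-term m-sum for l=1 (normalisation 4π/3 = 4.188790):
  [-1]  conj(Y_{1,-1})(Ω₁) = -0.09124 + 0.02543j ; Y_{1,-1}(Ω₂) = 0.23497 - 0.23948j ; Δ = -0.01535 + 0.02782j
  [+0]  conj(Y_{1,0})(Ω₁) = 0.46988 + 0.00000j ; Y_{1,0}(Ω₂) = 0.11666 + 0.00000j ; Δ = 0.05482 + 0.00000j
  [+1]  conj(Y_{1,1})(Ω₁) = 0.09124 + 0.02543j ; Y_{1,1}(Ω₂) = -0.23497 - 0.23948j ; Δ = -0.01535 - 0.02782j
Accumulated sum 0.02412 + 0.00000j; after 4π/(2l+1) scaling, 0.10103 + 0.00000j ⇒ P_1 = 0.101032

0.101032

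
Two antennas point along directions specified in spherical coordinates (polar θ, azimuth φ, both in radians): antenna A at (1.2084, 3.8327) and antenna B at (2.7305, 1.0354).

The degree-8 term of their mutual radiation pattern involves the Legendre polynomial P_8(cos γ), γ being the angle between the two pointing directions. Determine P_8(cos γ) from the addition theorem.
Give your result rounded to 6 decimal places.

Expand P_8 via completeness: Σ_{m} conj(Y_{8,m}) at Ω₁ times Y_{8,m} at Ω₂ —
  m=-8: Y*=+0.219491-0.206258i  Y=-0.000139-0.000305i  product -0.000093-0.000038i
  m=-7: Y*=-0.057113+0.453197i  Y=-0.001752+0.002528i  product -0.001045-0.000938i
  m=-6: Y*=-0.119380-0.188005i  Y=+0.017743+0.001258i  product -0.001882-0.003486i
  m=-5: Y*=-0.218477-0.070936i  Y=-0.032690-0.065223i  product +0.002515+0.016568i
  m=-4: Y*=+0.298365-0.118190i  Y=-0.116756+0.181840i  product -0.013344+0.068054i
  m=-3: Y*=+0.042470-0.077277i  Y=+0.443773+0.015713i  product +0.020061-0.033626i
  m=-2: Y*=+0.061991+0.324815i  Y=-0.261896-0.479393i  product +0.139479-0.114786i
  m=-1: Y*=+0.019789+0.016369i  Y=-0.085670+0.144423i  product -0.004059+0.001456i
  m=+0: Y*=-0.328348-0.000000i  Y=-0.447833+0.000000i  product +0.147045+0.000000i
  m=+1: Y*=-0.019789+0.016369i  Y=+0.085670+0.144423i  product -0.004059-0.001456i
  m=+2: Y*=+0.061991-0.324815i  Y=-0.261896+0.479393i  product +0.139479+0.114786i
  m=+3: Y*=-0.042470-0.077277i  Y=-0.443773+0.015713i  product +0.020061+0.033626i
  m=+4: Y*=+0.298365+0.118190i  Y=-0.116756-0.181840i  product -0.013344-0.068054i
  m=+5: Y*=+0.218477-0.070936i  Y=+0.032690-0.065223i  product +0.002515-0.016568i
  m=+6: Y*=-0.119380+0.188005i  Y=+0.017743-0.001258i  product -0.001882+0.003486i
  m=+7: Y*=+0.057113+0.453197i  Y=+0.001752+0.002528i  product -0.001045+0.000938i
  m=+8: Y*=+0.219491+0.206258i  Y=-0.000139+0.000305i  product -0.000093+0.000038i
Total Σ_m = +0.430308+0.000000i. Multiply by 0.739198: +0.318083+0.000000i. P_8(cos γ) = 0.318083

0.318083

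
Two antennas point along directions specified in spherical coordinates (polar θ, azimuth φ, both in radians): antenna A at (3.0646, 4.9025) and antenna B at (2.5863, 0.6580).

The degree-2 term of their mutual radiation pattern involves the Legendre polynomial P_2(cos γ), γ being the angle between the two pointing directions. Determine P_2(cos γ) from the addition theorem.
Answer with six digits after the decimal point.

0.530714

Term-by-term m-sum for l=2 (normalisation 4π/5 = 2.513274):
  [-2]  conj(Y_{2,-2})(Ω₁) = (-0.002122, -0.000848) ; Y_{2,-2}(Ω₂) = (0.027059, -0.103892) ; Δ = (-0.000146, 0.000198)
  [-1]  conj(Y_{2,-1})(Ω₁) = (-0.011196, 0.058178) ; Y_{2,-1}(Ω₂) = (-0.273829, 0.211644) ; Δ = (-0.009247, -0.018300)
  [+0]  conj(Y_{2,0})(Ω₁) = (0.625185, -0.000000) ; Y_{2,0}(Ω₂) = (0.367811, 0.000000) ; Δ = (0.229950, 0.000000)
  [+1]  conj(Y_{2,1})(Ω₁) = (0.011196, 0.058178) ; Y_{2,1}(Ω₂) = (0.273829, 0.211644) ; Δ = (-0.009247, 0.018300)
  [+2]  conj(Y_{2,2})(Ω₁) = (-0.002122, 0.000848) ; Y_{2,2}(Ω₂) = (0.027059, 0.103892) ; Δ = (-0.000146, -0.000198)
Accumulated sum (0.211164, 0.000000); after 4π/(2l+1) scaling, (0.530714, 0.000000) ⇒ P_2 = 0.530714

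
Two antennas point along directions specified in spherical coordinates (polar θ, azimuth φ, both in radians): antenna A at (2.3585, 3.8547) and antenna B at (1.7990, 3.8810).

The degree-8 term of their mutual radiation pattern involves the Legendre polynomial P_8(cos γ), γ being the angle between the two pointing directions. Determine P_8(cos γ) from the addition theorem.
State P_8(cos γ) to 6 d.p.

-0.258262

Addition theorem: P_8(cos γ) = (4π/17) Σ_m Y*_{lm}(Ω₁) Y_{lm}(Ω₂), m = −8…8:
  m=-8: Y*=0.02648 - 0.01729j  Y=0.38978 + 0.15025j  product 0.01292 - 0.00276j
  m=-7: Y*=0.03504 - 0.12215j  Y=0.17349 + 0.34714j  product 0.04848 - 0.00903j
  m=-6: Y*=-0.12744 - 0.27515j  Y=0.02035 - 0.07187j  product -0.02237 + 0.00356j
  m=-5: Y*=-0.41624 - 0.18785j  Y=0.30597 - 0.18989j  product -0.16303 + 0.02156j
  m=-4: Y*=-0.34859 + 0.10371j  Y=0.04803 + 0.00894j  product -0.01767 + 0.00187j
  m=-3: Y*=0.02572 - 0.04026j  Y=-0.19513 - 0.25806j  product -0.01541 + 0.00122j
  m=-2: Y*=-0.05507 - 0.37823j  Y=0.00938 - 0.10164j  product -0.03896 + 0.00205j
  m=-1: Y*=-0.10376 - 0.08974j  Y=-0.22374 + 0.20405j  product 0.04153 - 0.00109j
  m=+0: Y*=0.34439 + 0.00000j  Y=-0.11722 + 0.00000j  product -0.04037 + 0.00000j
  m=+1: Y*=0.10376 - 0.08974j  Y=0.22374 + 0.20405j  product 0.04153 + 0.00109j
  m=+2: Y*=-0.05507 + 0.37823j  Y=0.00938 + 0.10164j  product -0.03896 - 0.00205j
  m=+3: Y*=-0.02572 - 0.04026j  Y=0.19513 - 0.25806j  product -0.01541 - 0.00122j
  m=+4: Y*=-0.34859 - 0.10371j  Y=0.04803 - 0.00894j  product -0.01767 - 0.00187j
  m=+5: Y*=0.41624 - 0.18785j  Y=-0.30597 - 0.18989j  product -0.16303 - 0.02156j
  m=+6: Y*=-0.12744 + 0.27515j  Y=0.02035 + 0.07187j  product -0.02237 - 0.00356j
  m=+7: Y*=-0.03504 - 0.12215j  Y=-0.17349 + 0.34714j  product 0.04848 + 0.00903j
  m=+8: Y*=0.02648 + 0.01729j  Y=0.38978 - 0.15025j  product 0.01292 + 0.00276j
Total Σ_m = -0.34938 + 0.00000j. Multiply by 0.739198: -0.25826 + 0.00000j. P_8(cos γ) = -0.258262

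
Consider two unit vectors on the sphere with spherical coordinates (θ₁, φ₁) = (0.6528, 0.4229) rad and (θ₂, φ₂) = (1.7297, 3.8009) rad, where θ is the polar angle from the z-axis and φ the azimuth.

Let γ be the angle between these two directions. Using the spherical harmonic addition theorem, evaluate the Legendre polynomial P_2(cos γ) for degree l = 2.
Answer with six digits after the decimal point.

0.253551

Addition theorem: P_2(cos γ) = (4π/5) Σ_m Y*_{lm}(Ω₁) Y_{lm}(Ω₂), m = −2…2:
  m=-2: Y*=(0.094507, 0.106674)  Y=(0.093969, -0.364691)  product (0.047784, -0.024442)
  m=-1: Y*=(0.339930, 0.152987)  Y=(0.095407, -0.073940)  product (0.043744, -0.010538)
  m=+0: Y*=(0.281691, -0.000000)  Y=(-0.291701, 0.000000)  product (-0.082170, 0.000000)
  m=+1: Y*=(-0.339930, 0.152987)  Y=(-0.095407, -0.073940)  product (0.043744, 0.010538)
  m=+2: Y*=(0.094507, -0.106674)  Y=(0.093969, 0.364691)  product (0.047784, 0.024442)
Σ over m = (0.100885, 0.000000); ×(4π/5) → (0.253551, 0.000000). Real part: 0.253551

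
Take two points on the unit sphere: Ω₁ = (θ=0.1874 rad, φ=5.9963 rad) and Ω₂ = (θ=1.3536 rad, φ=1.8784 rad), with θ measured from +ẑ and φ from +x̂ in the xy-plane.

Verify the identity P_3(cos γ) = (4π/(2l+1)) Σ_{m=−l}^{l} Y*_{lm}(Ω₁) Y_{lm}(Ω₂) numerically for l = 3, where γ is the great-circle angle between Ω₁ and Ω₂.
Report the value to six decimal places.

Expand P_3 via completeness: Σ_{m} conj(Y_{3,m}) at Ω₁ times Y_{3,m} at Ω₂ —
  m=-3: Y*=+0.001759-0.002046i  Y=+0.309753+0.234492i  product +0.001025-0.000221i
  m=-2: Y*=+0.029270-0.018918i  Y=-0.171500+0.121199i  product -0.002727+0.006792i
  m=-1: Y*=+0.220975-0.065193i  Y=+0.073366+0.230939i  product +0.031268+0.046249i
  m=+0: Y*=+0.669655-0.000000i  Y=-0.222579+0.000000i  product -0.149051+0.000000i
  m=+1: Y*=-0.220975-0.065193i  Y=-0.073366+0.230939i  product +0.031268-0.046249i
  m=+2: Y*=+0.029270+0.018918i  Y=-0.171500-0.121199i  product -0.002727-0.006792i
  m=+3: Y*=-0.001759-0.002046i  Y=-0.309753+0.234492i  product +0.001025+0.000221i
Total Σ_m = -0.089921-0.000000i. Multiply by 1.795196: -0.161425-0.000000i. P_3(cos γ) = -0.161425

-0.161425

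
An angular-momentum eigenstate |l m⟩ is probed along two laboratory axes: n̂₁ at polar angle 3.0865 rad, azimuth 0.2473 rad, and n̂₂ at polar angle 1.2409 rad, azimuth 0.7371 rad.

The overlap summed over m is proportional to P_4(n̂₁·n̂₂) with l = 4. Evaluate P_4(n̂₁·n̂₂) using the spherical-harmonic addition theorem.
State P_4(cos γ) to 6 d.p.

0.112199

Term-by-term m-sum for l=4 (normalisation 4π/9 = 1.396263):
  m=-4: (0.000002, 0.000003) × (-0.347931, -0.068067) = (-0.000001, -0.000001)  (running Σ = (-0.000001, -0.000001))
  m=-3: (-0.000154, -0.000141) × (-0.205187, -0.275298) = (-0.000007, 0.000071)  (running Σ = (-0.000008, 0.000070))
  m=-2: (0.005338, 0.002879) × (-0.007665, 0.079100) = (-0.000269, 0.000400)  (running Σ = (-0.000276, 0.000470))
  m=-1: (-0.100343, -0.025333) × (-0.243201, 0.220774) = (0.029997, -0.015992)  (running Σ = (0.029720, -0.015522))
  m=0: (0.833488, -0.000000) × (0.025095, 0.000000) = (0.020917, 0.000000)  (running Σ = (0.050637, -0.015522))
  m=1: (0.100343, -0.025333) × (0.243201, 0.220774) = (0.029997, 0.015992)  (running Σ = (0.080633, 0.000470))
  m=2: (0.005338, -0.002879) × (-0.007665, -0.079100) = (-0.000269, -0.000400)  (running Σ = (0.080365, 0.000070))
  m=3: (0.000154, -0.000141) × (0.205187, -0.275298) = (-0.000007, -0.000071)  (running Σ = (0.080357, -0.000001))
  m=4: (0.000002, -0.000003) × (-0.347931, 0.068067) = (-0.000001, 0.000001)  (running Σ = (0.080357, -0.000000))
Total Σ_m = (0.080357, -0.000000). Multiply by 1.396263: (0.112199, -0.000000). P_4(cos γ) = 0.112199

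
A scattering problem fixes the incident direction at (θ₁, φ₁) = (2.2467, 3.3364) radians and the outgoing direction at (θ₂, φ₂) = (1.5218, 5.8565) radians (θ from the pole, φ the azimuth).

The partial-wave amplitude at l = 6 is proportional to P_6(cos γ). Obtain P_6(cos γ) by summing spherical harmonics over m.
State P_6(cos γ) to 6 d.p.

Addition theorem: P_6(cos γ) = (4π/13) Σ_m Y*_{lm}(Ω₁) Y_{lm}(Ω₂), m = −6…6:
  [-6]  conj(Y_{6,-6})(Ω₁) = 0.04261 + 0.10023j ; Y_{6,-6}(Ω₂) = -0.40079 + 0.26343j ; Δ = -0.04348 - 0.02895j
  [-5]  conj(Y_{6,-5})(Ω₁) = 0.17002 + 0.25025j ; Y_{6,-5}(Ω₂) = -0.04346 + 0.06891j ; Δ = -0.02463 + 0.00084j
  [-4]  conj(Y_{6,-4})(Ω₁) = 0.31077 + 0.30696j ; Y_{6,-4}(Ω₂) = 0.04685 - 0.34251j ; Δ = 0.11970 - 0.09206j
  [-3]  conj(Y_{6,-3})(Ω₁) = 0.21062 + 0.13933j ; Y_{6,-3}(Ω₂) = -0.02710 - 0.09056j ; Δ = 0.00691 - 0.02285j
  [-2]  conj(Y_{6,-2})(Ω₁) = -0.18153 - 0.07454j ; Y_{6,-2}(Ω₂) = 0.20443 + 0.23430j ; Δ = -0.01965 - 0.05777j
  [-1]  conj(Y_{6,-1})(Ω₁) = -0.33269 - 0.06564j ; Y_{6,-1}(Ω₂) = 0.09041 + 0.04110j ; Δ = -0.02738 - 0.01961j
  [+0]  conj(Y_{6,0})(Ω₁) = 0.10759 + 0.00000j ; Y_{6,0}(Ω₂) = -0.30195 + 0.00000j ; Δ = -0.03249 + 0.00000j
  [+1]  conj(Y_{6,1})(Ω₁) = 0.33269 - 0.06564j ; Y_{6,1}(Ω₂) = -0.09041 + 0.04110j ; Δ = -0.02738 + 0.01961j
  [+2]  conj(Y_{6,2})(Ω₁) = -0.18153 + 0.07454j ; Y_{6,2}(Ω₂) = 0.20443 - 0.23430j ; Δ = -0.01965 + 0.05777j
  [+3]  conj(Y_{6,3})(Ω₁) = -0.21062 + 0.13933j ; Y_{6,3}(Ω₂) = 0.02710 - 0.09056j ; Δ = 0.00691 + 0.02285j
  [+4]  conj(Y_{6,4})(Ω₁) = 0.31077 - 0.30696j ; Y_{6,4}(Ω₂) = 0.04685 + 0.34251j ; Δ = 0.11970 + 0.09206j
  [+5]  conj(Y_{6,5})(Ω₁) = -0.17002 + 0.25025j ; Y_{6,5}(Ω₂) = 0.04346 + 0.06891j ; Δ = -0.02463 - 0.00084j
  [+6]  conj(Y_{6,6})(Ω₁) = 0.04261 - 0.10023j ; Y_{6,6}(Ω₂) = -0.40079 - 0.26343j ; Δ = -0.04348 + 0.02895j
Total Σ_m = -0.00955 + 0.00000j. Multiply by 0.966644: -0.00924 + 0.00000j. P_6(cos γ) = -0.009236

-0.009236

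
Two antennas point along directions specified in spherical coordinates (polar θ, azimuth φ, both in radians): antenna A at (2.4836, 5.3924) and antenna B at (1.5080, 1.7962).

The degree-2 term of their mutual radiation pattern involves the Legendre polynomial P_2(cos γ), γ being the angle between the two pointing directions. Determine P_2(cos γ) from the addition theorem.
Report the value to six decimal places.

0.036386

Summing Y*_{l m}(θ₁,φ₁)·Y_{l m}(θ₂,φ₂) over m ∈ [−2, 2]; prefactor 4π/(2·2+1) = 2.513274:
  m=-2: -0.03022 - 0.14126j × -0.34631 + 0.16763j = 0.03415 + 0.04385j  (running Σ = 0.03415 + 0.04385j)
  m=-1: -0.23505 + 0.29066j × -0.01081 - 0.04716j = 0.01625 + 0.00794j  (running Σ = 0.05040 + 0.05180j)
  m=0: 0.27694 + 0.00000j × -0.31167 + 0.00000j = -0.08631 + 0.00000j  (running Σ = -0.03592 + 0.05180j)
  m=1: 0.23505 + 0.29066j × 0.01081 - 0.04716j = 0.01625 - 0.00794j  (running Σ = -0.01967 + 0.04385j)
  m=2: -0.03022 + 0.14126j × -0.34631 - 0.16763j = 0.03415 - 0.04385j  (running Σ = 0.01448 + 0.00000j)
Accumulated sum 0.01448 + 0.00000j; after 4π/(2l+1) scaling, 0.03639 + 0.00000j ⇒ P_2 = 0.036386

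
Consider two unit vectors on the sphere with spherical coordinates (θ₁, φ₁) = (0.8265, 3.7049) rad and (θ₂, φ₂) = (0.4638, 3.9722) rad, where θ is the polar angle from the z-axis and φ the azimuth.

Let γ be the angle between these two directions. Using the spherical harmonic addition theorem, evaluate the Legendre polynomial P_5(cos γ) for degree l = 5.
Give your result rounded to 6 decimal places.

0.127757

Expand P_5 via completeness: Σ_{m} conj(Y_{5,m}) at Ω₁ times Y_{5,m} at Ω₂ —
  m=-5: Y*=+0.094708-0.031918i  Y=+0.004412-0.007048i  product +0.000193-0.000808i
  m=-4: Y*=-0.183576+0.225886i  Y=-0.051713+0.009455i  product +0.007358-0.013417i
  m=-3: Y*=+0.051222-0.427950i  Y=+0.152861+0.116150i  product +0.057536-0.059467i
  m=-2: Y*=+0.100593+0.211374i  Y=-0.038335-0.422819i  product +0.085517-0.050636i
  m=-1: Y*=+0.199585+0.126051i  Y=-0.312852+0.342500i  product -0.105613+0.028923i
  m=+0: Y*=-0.305538-0.000000i  Y=-0.071518+0.000000i  product +0.021851+0.000000i
  m=+1: Y*=-0.199585+0.126051i  Y=+0.312852+0.342500i  product -0.105613-0.028923i
  m=+2: Y*=+0.100593-0.211374i  Y=-0.038335+0.422819i  product +0.085517+0.050636i
  m=+3: Y*=-0.051222-0.427950i  Y=-0.152861+0.116150i  product +0.057536+0.059467i
  m=+4: Y*=-0.183576-0.225886i  Y=-0.051713-0.009455i  product +0.007358+0.013417i
  m=+5: Y*=-0.094708-0.031918i  Y=-0.004412-0.007048i  product +0.000193+0.000808i
Accumulated sum +0.111833+0.000000i; after 4π/(2l+1) scaling, +0.127757+0.000000i ⇒ P_5 = 0.127757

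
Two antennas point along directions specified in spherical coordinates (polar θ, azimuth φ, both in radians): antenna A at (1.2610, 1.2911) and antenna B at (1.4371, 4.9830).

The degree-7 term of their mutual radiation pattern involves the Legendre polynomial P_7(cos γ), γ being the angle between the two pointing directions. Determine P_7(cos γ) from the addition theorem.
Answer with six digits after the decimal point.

Addition theorem: P_7(cos γ) = (4π/15) Σ_m Y*_{lm}(Ω₁) Y_{lm}(Ω₂), m = −7…7:
  [-7]  conj(Y_{7,-7})(Ω₁) = -0.32911 + 0.13416j ; Y_{7,-7}(Ω₂) = -0.44527 + 0.14928j ; Δ = 0.12652 - 0.10887j
  [-6]  conj(Y_{7,-6})(Ω₁) = 0.04562 + 0.42322j ; Y_{7,-6}(Ω₂) = 0.01249 + 0.23601j ; Δ = -0.09931 + 0.01605j
  [-5]  conj(Y_{7,-5})(Ω₁) = 0.05899 + 0.01027j ; Y_{7,-5}(Ω₂) = -0.26343 - 0.05828j ; Δ = -0.01494 - 0.00614j
  [-4]  conj(Y_{7,-4})(Ω₁) = -0.14405 + 0.29669j ; Y_{7,-4}(Ω₂) = -0.12261 + 0.23078j ; Δ = -0.05081 - 0.06962j
  [-3]  conj(Y_{7,-3})(Ω₁) = 0.13503 + 0.12126j ; Y_{7,-3}(Ω₂) = -0.14631 - 0.13877j ; Δ = -0.00293 - 0.03648j
  [-2]  conj(Y_{7,-2})(Ω₁) = -0.22045 + 0.13803j ; Y_{7,-2}(Ω₂) = -0.22984 + 0.13815j ; Δ = 0.03160 - 0.06218j
  [-1]  conj(Y_{7,-1})(Ω₁) = 0.06072 + 0.21141j ; Y_{7,-1}(Ω₂) = -0.04662 - 0.16806j ; Δ = 0.03270 - 0.02006j
  [+0]  conj(Y_{7,0})(Ω₁) = -0.23659 + 0.00000j ; Y_{7,0}(Ω₂) = -0.26960 + 0.00000j ; Δ = 0.06379 + 0.00000j
  [+1]  conj(Y_{7,1})(Ω₁) = -0.06072 + 0.21141j ; Y_{7,1}(Ω₂) = 0.04662 - 0.16806j ; Δ = 0.03270 + 0.02006j
  [+2]  conj(Y_{7,2})(Ω₁) = -0.22045 - 0.13803j ; Y_{7,2}(Ω₂) = -0.22984 - 0.13815j ; Δ = 0.03160 + 0.06218j
  [+3]  conj(Y_{7,3})(Ω₁) = -0.13503 + 0.12126j ; Y_{7,3}(Ω₂) = 0.14631 - 0.13877j ; Δ = -0.00293 + 0.03648j
  [+4]  conj(Y_{7,4})(Ω₁) = -0.14405 - 0.29669j ; Y_{7,4}(Ω₂) = -0.12261 - 0.23078j ; Δ = -0.05081 + 0.06962j
  [+5]  conj(Y_{7,5})(Ω₁) = -0.05899 + 0.01027j ; Y_{7,5}(Ω₂) = 0.26343 - 0.05828j ; Δ = -0.01494 + 0.00614j
  [+6]  conj(Y_{7,6})(Ω₁) = 0.04562 - 0.42322j ; Y_{7,6}(Ω₂) = 0.01249 - 0.23601j ; Δ = -0.09931 - 0.01605j
  [+7]  conj(Y_{7,7})(Ω₁) = 0.32911 + 0.13416j ; Y_{7,7}(Ω₂) = 0.44527 + 0.14928j ; Δ = 0.12652 + 0.10887j
Accumulated sum 0.10943 + 0.00000j; after 4π/(2l+1) scaling, 0.09167 + 0.00000j ⇒ P_7 = 0.091673

0.091673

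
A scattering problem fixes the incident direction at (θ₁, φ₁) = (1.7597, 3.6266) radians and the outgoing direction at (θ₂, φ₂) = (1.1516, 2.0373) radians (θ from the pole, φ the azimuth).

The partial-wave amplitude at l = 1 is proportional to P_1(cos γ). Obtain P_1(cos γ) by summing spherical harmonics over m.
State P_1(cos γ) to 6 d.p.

Addition theorem: P_1(cos γ) = (4π/3) Σ_m Y*_{lm}(Ω₁) Y_{lm}(Ω₂), m = −1…1:
  [-1]  conj(Y_{1,-1})(Ω₁) = -0.300212-0.158209i ; Y_{1,-1}(Ω₂) = -0.141937-0.281859i ; Δ = -0.001981+0.107073i
  [+0]  conj(Y_{1,0})(Ω₁) = -0.091751-0.000000i ; Y_{1,0}(Ω₂) = +0.198874+0.000000i ; Δ = -0.018247-0.000000i
  [+1]  conj(Y_{1,1})(Ω₁) = +0.300212-0.158209i ; Y_{1,1}(Ω₂) = +0.141937-0.281859i ; Δ = -0.001981-0.107073i
Total Σ_m = -0.022210+0.000000i. Multiply by 4.188790: -0.093032+0.000000i. P_1(cos γ) = -0.093032

-0.093032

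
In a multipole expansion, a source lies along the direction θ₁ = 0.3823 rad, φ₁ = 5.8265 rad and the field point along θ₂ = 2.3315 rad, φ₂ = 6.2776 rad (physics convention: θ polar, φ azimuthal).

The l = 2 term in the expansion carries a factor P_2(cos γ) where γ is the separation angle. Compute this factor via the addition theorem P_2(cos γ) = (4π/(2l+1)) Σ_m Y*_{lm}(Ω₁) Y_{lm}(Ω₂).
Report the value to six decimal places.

Summing Y*_{l m}(θ₁,φ₁)·Y_{l m}(θ₂,φ₂) over m ∈ [−2, 2]; prefactor 4π/(2·2+1) = 2.513274:
  m=-2: Y*=+0.032850-0.042553i  Y=+0.202659+0.002264i  product +0.006754-0.008549i
  m=-1: Y*=+0.239995-0.117916i  Y=-0.385797-0.002155i  product -0.092843+0.044974i
  m=+0: Y*=+0.499104-0.000000i  Y=+0.134340+0.000000i  product +0.067050+0.000000i
  m=+1: Y*=-0.239995-0.117916i  Y=+0.385797-0.002155i  product -0.092843-0.044974i
  m=+2: Y*=+0.032850+0.042553i  Y=+0.202659-0.002264i  product +0.006754+0.008549i
Σ over m = -0.105129-0.000000i; ×(4π/5) → -0.264219-0.000000i. Real part: -0.264219

-0.264219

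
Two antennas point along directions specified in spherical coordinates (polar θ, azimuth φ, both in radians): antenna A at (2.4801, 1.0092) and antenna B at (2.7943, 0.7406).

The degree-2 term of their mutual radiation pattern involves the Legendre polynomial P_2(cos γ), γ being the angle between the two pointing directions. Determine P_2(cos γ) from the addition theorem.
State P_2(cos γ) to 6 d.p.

Summing Y*_{l m}(θ₁,φ₁)·Y_{l m}(θ₂,φ₂) over m ∈ [−2, 2]; prefactor 4π/(2·2+1) = 2.513274:
  m=-2: -0.06309 + 0.13140j × 0.00400 - 0.04457j = 0.00560 + 0.00334j  (running Σ = 0.00560 + 0.00334j)
  m=-1: -0.19942 - 0.31696j × -0.18248 + 0.16682j = 0.08927 + 0.02457j  (running Σ = 0.09487 + 0.02791j)
  m=0: 0.27374 + 0.00000j × 0.52118 + 0.00000j = 0.14267 + 0.00000j  (running Σ = 0.23753 + 0.02791j)
  m=1: 0.19942 - 0.31696j × 0.18248 + 0.16682j = 0.08927 - 0.02457j  (running Σ = 0.32680 + 0.00334j)
  m=2: -0.06309 - 0.13140j × 0.00400 + 0.04457j = 0.00560 - 0.00334j  (running Σ = 0.33240 + 0.00000j)
Σ over m = 0.33240 + 0.00000j; ×(4π/5) → 0.83542 + 0.00000j. Real part: 0.835422

0.835422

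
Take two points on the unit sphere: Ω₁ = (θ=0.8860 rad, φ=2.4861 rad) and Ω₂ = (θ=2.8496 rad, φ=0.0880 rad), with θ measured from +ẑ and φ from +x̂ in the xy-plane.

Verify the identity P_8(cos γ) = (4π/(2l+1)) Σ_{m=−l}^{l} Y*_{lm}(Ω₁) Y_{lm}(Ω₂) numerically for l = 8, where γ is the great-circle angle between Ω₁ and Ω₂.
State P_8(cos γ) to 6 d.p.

Expand P_8 via completeness: Σ_{m} conj(Y_{8,m}) at Ω₁ times Y_{8,m} at Ω₂ —
  m=-8: 0.03384 + 0.05755j × 0.00002 - 0.00002j = 0.00000 + 0.00000j  (running Σ = 0.00000 + 0.00000j)
  m=-7: 0.02696 - 0.21642j × -0.00026 + 0.00019j = 0.00003 + 0.00006j  (running Σ = 0.00003 + 0.00006j)
  m=-6: -0.28570 + 0.28913j × 0.00236 - 0.00138j = -0.00028 + 0.00108j  (running Σ = -0.00024 + 0.00114j)
  m=-5: 0.42633 - 0.05829j × -0.01498 + 0.00705j = -0.00598 + 0.00388j  (running Σ = -0.00622 + 0.00502j)
  m=-4: -0.10589 - 0.06058j × 0.06940 - 0.02549j = -0.00889 - 0.00150j  (running Σ = -0.01511 + 0.00351j)
  m=-3: -0.11474 - 0.27469j × -0.23035 + 0.06227j = 0.04353 + 0.05613j  (running Σ = 0.02842 + 0.05964j)
  m=-2: -0.07601 + 0.28593j × 0.50783 - 0.09031j = -0.01278 + 0.15207j  (running Σ = 0.01565 + 0.21171j)
  m=-1: -0.13758 + 0.10579j × -0.58642 + 0.05174j = 0.07521 - 0.06916j  (running Σ = 0.09086 + 0.14256j)
  m=0: 0.32513 + 0.00000j × -0.04696 + 0.00000j = -0.01527 + 0.00000j  (running Σ = 0.07559 + 0.14256j)
  m=1: 0.13758 + 0.10579j × 0.58642 + 0.05174j = 0.07521 + 0.06916j  (running Σ = 0.15080 + 0.21171j)
  m=2: -0.07601 - 0.28593j × 0.50783 + 0.09031j = -0.01278 - 0.15207j  (running Σ = 0.13803 + 0.05964j)
  m=3: 0.11474 - 0.27469j × 0.23035 + 0.06227j = 0.04353 - 0.05613j  (running Σ = 0.18156 + 0.00351j)
  m=4: -0.10589 + 0.06058j × 0.06940 + 0.02549j = -0.00889 + 0.00150j  (running Σ = 0.17267 + 0.00502j)
  m=5: -0.42633 - 0.05829j × 0.01498 + 0.00705j = -0.00598 - 0.00388j  (running Σ = 0.16669 + 0.00114j)
  m=6: -0.28570 - 0.28913j × 0.00236 + 0.00138j = -0.00028 - 0.00108j  (running Σ = 0.16642 + 0.00006j)
  m=7: -0.02696 - 0.21642j × 0.00026 + 0.00019j = 0.00003 - 0.00006j  (running Σ = 0.16645 + 0.00000j)
  m=8: 0.03384 - 0.05755j × 0.00002 + 0.00002j = 0.00000 - 0.00000j  (running Σ = 0.16645 + 0.00000j)
Σ over m = 0.16645 + 0.00000j; ×(4π/17) → 0.12304 + 0.00000j. Real part: 0.123041

0.123041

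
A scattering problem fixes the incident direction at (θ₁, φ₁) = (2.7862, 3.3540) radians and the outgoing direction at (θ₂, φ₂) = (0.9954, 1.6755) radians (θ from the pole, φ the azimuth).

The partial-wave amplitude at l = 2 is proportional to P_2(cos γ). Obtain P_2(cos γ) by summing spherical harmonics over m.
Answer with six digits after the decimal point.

Summing Y*_{l m}(θ₁,φ₁)·Y_{l m}(θ₂,φ₂) over m ∈ [−2, 2]; prefactor 4π/(2·2+1) = 2.513274:
  m=-2: 0.04261 + 0.01928j × -0.26595 + 0.05652j = -0.01242 - 0.00272j  (running Σ = -0.01242 - 0.00272j)
  m=-1: 0.24635 + 0.05313j × -0.03686 - 0.35077j = 0.00955 - 0.08837j  (running Σ = -0.00287 - 0.09109j)
  m=0: 0.51622 + 0.00000j × -0.03521 + 0.00000j = -0.01818 + 0.00000j  (running Σ = -0.02104 - 0.09109j)
  m=1: -0.24635 + 0.05313j × 0.03686 - 0.35077j = 0.00955 + 0.08837j  (running Σ = -0.01149 - 0.00272j)
  m=2: 0.04261 - 0.01928j × -0.26595 - 0.05652j = -0.01242 + 0.00272j  (running Σ = -0.02391 - 0.00000j)
Σ over m = -0.02391 - 0.00000j; ×(4π/5) → -0.06010 - 0.00000j. Real part: -0.060096

-0.060096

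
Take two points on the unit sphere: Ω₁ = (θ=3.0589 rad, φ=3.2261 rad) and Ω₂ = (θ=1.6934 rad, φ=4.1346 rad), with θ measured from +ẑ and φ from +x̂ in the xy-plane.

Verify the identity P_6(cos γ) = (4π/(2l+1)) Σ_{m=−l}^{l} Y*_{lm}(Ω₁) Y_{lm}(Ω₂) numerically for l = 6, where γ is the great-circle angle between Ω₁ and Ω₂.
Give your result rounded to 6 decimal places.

-0.134670

Addition theorem: P_6(cos γ) = (4π/13) Σ_m Y*_{lm}(Ω₁) Y_{lm}(Ω₂), m = −6…6:
  term(m=-6) = +0.000000+0.000000i   from Y*(Ω₁)=+0.000000+0.000000i, Y(Ω₂)=+0.437539+0.147497i
  term(m=-5) = -0.000000+0.000001i   from Y*(Ω₁)=+0.000006+0.000003i, Y(Ω₂)=+0.049267+0.190834i
  term(m=-4) = +0.000042-0.000023i   from Y*(Ω₁)=+0.000155+0.000055i, Y(Ω₂)=+0.195103-0.213519i
  term(m=-3) = +0.000586+0.000259i   from Y*(Ω₁)=+0.002806+0.000727i, Y(Ω₂)=+0.217922+0.035743i
  term(m=-2) = -0.002010-0.007999i   from Y*(Ω₁)=+0.034332+0.005859i, Y(Ω₂)=-0.095531-0.216698i
  term(m=-1) = +0.036870-0.047281i   from Y*(Ω₁)=+0.262082+0.022201i, Y(Ω₂)=+0.124504-0.190954i
  term(m=+0) = -0.210291+0.000000i   from Y*(Ω₁)=+0.945359-0.000000i, Y(Ω₂)=-0.222445+0.000000i
  term(m=+1) = +0.036870+0.047281i   from Y*(Ω₁)=-0.262082+0.022201i, Y(Ω₂)=-0.124504-0.190954i
  term(m=+2) = -0.002010+0.007999i   from Y*(Ω₁)=+0.034332-0.005859i, Y(Ω₂)=-0.095531+0.216698i
  term(m=+3) = +0.000586-0.000259i   from Y*(Ω₁)=-0.002806+0.000727i, Y(Ω₂)=-0.217922+0.035743i
  term(m=+4) = +0.000042+0.000023i   from Y*(Ω₁)=+0.000155-0.000055i, Y(Ω₂)=+0.195103+0.213519i
  term(m=+5) = -0.000000-0.000001i   from Y*(Ω₁)=-0.000006+0.000003i, Y(Ω₂)=-0.049267+0.190834i
  term(m=+6) = +0.000000-0.000000i   from Y*(Ω₁)=+0.000000-0.000000i, Y(Ω₂)=+0.437539-0.147497i
Σ over m = -0.139317-0.000000i; ×(4π/13) → -0.134670-0.000000i. Real part: -0.134670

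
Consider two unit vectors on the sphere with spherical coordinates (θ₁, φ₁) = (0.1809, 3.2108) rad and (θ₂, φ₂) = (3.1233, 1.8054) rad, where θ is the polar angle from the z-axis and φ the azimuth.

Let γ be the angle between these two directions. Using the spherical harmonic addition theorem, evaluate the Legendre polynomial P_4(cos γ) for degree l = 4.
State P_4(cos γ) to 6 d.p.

Term-by-term m-sum for l=4 (normalisation 4π/9 = 1.396263):
  m=-4: Y*=+0.000446+0.000127i  Y=+0.000000-0.000000i  product +0.000000-0.000000i
  m=-3: Y*=-0.007016-0.001478i  Y=-0.000005-0.000006i  product +0.000000+0.000000i
  m=-2: Y*=+0.061918+0.008626i  Y=-0.000599+0.000304i  product -0.000040+0.000014i
  m=-1: Y*=-0.315179-0.021848i  Y=+0.008040+0.033641i  product -0.001799-0.010778i
  m=+0: Y*=+0.713195-0.000000i  Y=+0.844869+0.000000i  product +0.602557+0.000000i
  m=+1: Y*=+0.315179-0.021848i  Y=-0.008040+0.033641i  product -0.001799+0.010778i
  m=+2: Y*=+0.061918-0.008626i  Y=-0.000599-0.000304i  product -0.000040-0.000014i
  m=+3: Y*=+0.007016-0.001478i  Y=+0.000005-0.000006i  product +0.000000-0.000000i
  m=+4: Y*=+0.000446-0.000127i  Y=+0.000000+0.000000i  product +0.000000+0.000000i
Total Σ_m = +0.598879+0.000000i. Multiply by 1.396263: +0.836193+0.000000i. P_4(cos γ) = 0.836193

0.836193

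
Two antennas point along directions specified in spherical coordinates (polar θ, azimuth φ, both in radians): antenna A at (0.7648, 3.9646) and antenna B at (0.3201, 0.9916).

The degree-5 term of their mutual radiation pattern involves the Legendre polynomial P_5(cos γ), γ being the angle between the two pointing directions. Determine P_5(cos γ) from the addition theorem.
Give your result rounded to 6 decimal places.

Addition theorem: P_5(cos γ) = (4π/11) Σ_m Y*_{lm}(Ω₁) Y_{lm}(Ω₂), m = −5…5:
  [-5]  conj(Y_{5,-5})(Ω₁) = +0.041542+0.061069i ; Y_{5,-5}(Ω₂) = +0.000348+0.001389i ; Δ = -0.000070+0.000079i
  [-4]  conj(Y_{5,-4})(Ω₁) = -0.240640-0.036477i ; Y_{5,-4}(Ω₂) = -0.009269+0.010030i ; Δ = +0.002596-0.002076i
  [-3]  conj(Y_{5,-3})(Ω₁) = +0.331032-0.263649i ; Y_{5,-3}(Ω₂) = -0.075556-0.012720i ; Δ = -0.028365+0.015709i
  [-2]  conj(Y_{5,-2})(Ω₁) = -0.024748+0.328397i ; Y_{5,-2}(Ω₂) = -0.108719-0.248505i ; Δ = +0.084299-0.029553i
  [-1]  conj(Y_{5,-1})(Ω₁) = +0.090021+0.097060i ; Y_{5,-1}(Ω₂) = +0.299726-0.458283i ; Δ = +0.071463-0.012164i
  [+0]  conj(Y_{5,0})(Ω₁) = -0.368533-0.000000i ; Y_{5,0}(Ω₂) = +0.341127+0.000000i ; Δ = -0.125717-0.000000i
  [+1]  conj(Y_{5,1})(Ω₁) = -0.090021+0.097060i ; Y_{5,1}(Ω₂) = -0.299726-0.458283i ; Δ = +0.071463+0.012164i
  [+2]  conj(Y_{5,2})(Ω₁) = -0.024748-0.328397i ; Y_{5,2}(Ω₂) = -0.108719+0.248505i ; Δ = +0.084299+0.029553i
  [+3]  conj(Y_{5,3})(Ω₁) = -0.331032-0.263649i ; Y_{5,3}(Ω₂) = +0.075556-0.012720i ; Δ = -0.028365-0.015709i
  [+4]  conj(Y_{5,4})(Ω₁) = -0.240640+0.036477i ; Y_{5,4}(Ω₂) = -0.009269-0.010030i ; Δ = +0.002596+0.002076i
  [+5]  conj(Y_{5,5})(Ω₁) = -0.041542+0.061069i ; Y_{5,5}(Ω₂) = -0.000348+0.001389i ; Δ = -0.000070-0.000079i
Total Σ_m = +0.134128+0.000000i. Multiply by 1.142397: +0.153227+0.000000i. P_5(cos γ) = 0.153227

0.153227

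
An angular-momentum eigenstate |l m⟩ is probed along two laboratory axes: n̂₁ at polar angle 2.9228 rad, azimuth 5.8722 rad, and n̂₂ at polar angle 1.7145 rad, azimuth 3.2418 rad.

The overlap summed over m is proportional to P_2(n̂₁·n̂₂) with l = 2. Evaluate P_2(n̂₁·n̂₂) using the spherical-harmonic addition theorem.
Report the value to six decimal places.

-0.496608

Summing Y*_{l m}(θ₁,φ₁)·Y_{l m}(θ₂,φ₂) over m ∈ [−2, 2]; prefactor 4π/(2·2+1) = 2.513274:
  [-2]  conj(Y_{2,-2})(Ω₁) = 0.01239 - 0.01333j ; Y_{2,-2}(Ω₂) = 0.37078 - 0.07532j ; Δ = 0.00359 - 0.00588j
  [-1]  conj(Y_{2,-1})(Ω₁) = -0.15005 + 0.06539j ; Y_{2,-1}(Ω₂) = 0.10895 - 0.01095j ; Δ = -0.01563 + 0.00877j
  [+0]  conj(Y_{2,0})(Ω₁) = 0.58621 + 0.00000j ; Y_{2,0}(Ω₂) = -0.29599 + 0.00000j ; Δ = -0.17351 + 0.00000j
  [+1]  conj(Y_{2,1})(Ω₁) = 0.15005 + 0.06539j ; Y_{2,1}(Ω₂) = -0.10895 - 0.01095j ; Δ = -0.01563 - 0.00877j
  [+2]  conj(Y_{2,2})(Ω₁) = 0.01239 + 0.01333j ; Y_{2,2}(Ω₂) = 0.37078 + 0.07532j ; Δ = 0.00359 + 0.00588j
Accumulated sum -0.19759 + 0.00000j; after 4π/(2l+1) scaling, -0.49661 + 0.00000j ⇒ P_2 = -0.496608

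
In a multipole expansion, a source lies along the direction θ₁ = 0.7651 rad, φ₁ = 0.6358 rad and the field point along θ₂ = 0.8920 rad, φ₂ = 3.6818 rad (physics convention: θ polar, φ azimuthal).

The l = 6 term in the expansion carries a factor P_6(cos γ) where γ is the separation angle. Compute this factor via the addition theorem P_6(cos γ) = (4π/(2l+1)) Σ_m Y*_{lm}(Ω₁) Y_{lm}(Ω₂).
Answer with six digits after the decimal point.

-0.267449

Addition theorem: P_6(cos γ) = (4π/13) Σ_m Y*_{lm}(Ω₁) Y_{lm}(Ω₂), m = −6…6:
  m=-6: (-0.041693, -0.033250) × (-0.106867, 0.010685) = (0.004811, 0.003108)  (running Σ = (0.004811, 0.003108))
  m=-5: (-0.192254, -0.007195) × (0.271460, 0.127982) = (-0.051268, -0.026558)  (running Σ = (-0.046457, -0.023450))
  m=-4: (-0.320406, 0.218446) × (-0.243047, -0.362972) = (0.157164, 0.063206)  (running Σ = (0.110706, 0.039755))
  m=-3: (-0.140410, 0.401264) × (0.012834, 0.257358) = (-0.105070, -0.030986)  (running Σ = (0.005636, 0.008769))
  m=-2: (0.026156, 0.084798) × (-0.089910, 0.168410) = (-0.016632, -0.003219)  (running Σ = (-0.010997, 0.005550))
  m=-1: (-0.277469, -0.204782) × (0.293174, -0.175820) = (-0.117351, -0.011252)  (running Σ = (-0.128348, -0.005702))
  m=0: (-0.197436, -0.000000) × (0.101205, 0.000000) = (-0.019981, -0.000000)  (running Σ = (-0.148330, -0.005702))
  m=1: (0.277469, -0.204782) × (-0.293174, -0.175820) = (-0.117351, 0.011252)  (running Σ = (-0.265681, 0.005550))
  m=2: (0.026156, -0.084798) × (-0.089910, -0.168410) = (-0.016632, 0.003219)  (running Σ = (-0.282314, 0.008769))
  m=3: (0.140410, 0.401264) × (-0.012834, 0.257358) = (-0.105070, 0.030986)  (running Σ = (-0.387384, 0.039755))
  m=4: (-0.320406, -0.218446) × (-0.243047, 0.362972) = (0.157164, -0.063206)  (running Σ = (-0.230221, -0.023450))
  m=5: (0.192254, -0.007195) × (-0.271460, 0.127982) = (-0.051268, 0.026558)  (running Σ = (-0.281489, 0.003108))
  m=6: (-0.041693, 0.033250) × (-0.106867, -0.010685) = (0.004811, -0.003108)  (running Σ = (-0.276678, 0.000000))
Accumulated sum (-0.276678, 0.000000); after 4π/(2l+1) scaling, (-0.267449, 0.000000) ⇒ P_6 = -0.267449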